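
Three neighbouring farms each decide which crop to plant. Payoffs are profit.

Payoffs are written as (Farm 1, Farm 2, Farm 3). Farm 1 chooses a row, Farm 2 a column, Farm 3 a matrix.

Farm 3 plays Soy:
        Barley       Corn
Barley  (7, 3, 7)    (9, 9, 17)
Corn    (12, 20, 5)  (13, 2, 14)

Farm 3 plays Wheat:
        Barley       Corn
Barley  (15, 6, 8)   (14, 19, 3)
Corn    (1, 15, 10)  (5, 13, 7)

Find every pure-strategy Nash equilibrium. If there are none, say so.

This game has no pure Nash equilibrium.

Check each profile: it is a Nash equilibrium iff no player can strictly gain by switching unilaterally.
(Barley, Barley, Soy): Farm 1 can switch to Corn (7 → 12). Not NE.
(Barley, Barley, Wheat): Farm 2 can switch to Corn (6 → 19). Not NE.
(Barley, Corn, Soy): Farm 1 can switch to Corn (9 → 13). Not NE.
(Barley, Corn, Wheat): Farm 3 can switch to Soy (3 → 17). Not NE.
(Corn, Barley, Soy): Farm 3 can switch to Wheat (5 → 10). Not NE.
(Corn, Barley, Wheat): Farm 1 can switch to Barley (1 → 15). Not NE.
(The remaining 2 profiles each have a profitable deviation by the same check.)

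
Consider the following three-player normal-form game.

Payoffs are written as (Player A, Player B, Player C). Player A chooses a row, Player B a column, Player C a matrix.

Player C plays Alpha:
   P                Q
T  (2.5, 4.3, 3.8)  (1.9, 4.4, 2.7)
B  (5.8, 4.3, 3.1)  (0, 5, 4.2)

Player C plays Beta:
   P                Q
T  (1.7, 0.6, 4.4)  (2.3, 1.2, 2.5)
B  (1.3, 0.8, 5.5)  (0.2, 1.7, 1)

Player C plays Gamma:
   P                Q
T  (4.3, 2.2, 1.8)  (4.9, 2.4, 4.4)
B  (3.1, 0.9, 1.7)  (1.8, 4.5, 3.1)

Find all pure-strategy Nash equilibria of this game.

Pure NE: (T, Q, Gamma)

Player A against (P, Alpha): payoffs 2.5, 5.8 → best response B.
Player A against (P, Beta): payoffs 1.7, 1.3 → best response T.
Player A against (P, Gamma): payoffs 4.3, 3.1 → best response T.
Player A against (Q, Alpha): payoffs 1.9, 0 → best response T.
Player A against (Q, Beta): payoffs 2.3, 0.2 → best response T.
Player A against (Q, Gamma): payoffs 4.9, 1.8 → best response T.
Player B against (T, Alpha): payoffs 4.3, 4.4 → best response Q.
Player B against (T, Beta): payoffs 0.6, 1.2 → best response Q.
Player B against (T, Gamma): payoffs 2.2, 2.4 → best response Q.
Player B against (B, Alpha): payoffs 4.3, 5 → best response Q.
Player B against (B, Beta): payoffs 0.8, 1.7 → best response Q.
Player B against (B, Gamma): payoffs 0.9, 4.5 → best response Q.
Player C against (T, P): payoffs 3.8, 4.4, 1.8 → best response Beta.
Player C against (T, Q): payoffs 2.7, 2.5, 4.4 → best response Gamma.
Player C against (B, P): payoffs 3.1, 5.5, 1.7 → best response Beta.
Player C against (B, Q): payoffs 4.2, 1, 3.1 → best response Alpha.
Mutual best responses: (T, Q, Gamma).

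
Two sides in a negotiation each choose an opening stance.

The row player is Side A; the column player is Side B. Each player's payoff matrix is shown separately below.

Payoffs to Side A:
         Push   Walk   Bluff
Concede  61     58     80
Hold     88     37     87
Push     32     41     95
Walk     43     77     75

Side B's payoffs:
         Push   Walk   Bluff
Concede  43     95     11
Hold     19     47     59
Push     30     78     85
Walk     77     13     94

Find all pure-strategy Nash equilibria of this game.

(Push, Bluff)

Check each profile: it is a Nash equilibrium iff no player can strictly gain by switching unilaterally.
(Concede, Push): Side A can switch to Hold (61 → 88). Not NE.
(Concede, Walk): Side A can switch to Walk (58 → 77). Not NE.
(Concede, Bluff): Side A can switch to Hold (80 → 87). Not NE.
(Hold, Push): Side B can switch to Walk (19 → 47). Not NE.
(Hold, Walk): Side A can switch to Concede (37 → 58). Not NE.
(Hold, Bluff): Side A can switch to Push (87 → 95). Not NE.
(Push, Push): Side A can switch to Concede (32 → 61). Not NE.
(Push, Walk): Side A can switch to Concede (41 → 58). Not NE.
(Push, Bluff): Side A gets 95, best alternative 87; Side B gets 85, best alternative 78. No profitable deviation — NE.
(Walk, Push): Side A can switch to Concede (43 → 61). Not NE.
(Walk, Walk): Side B can switch to Push (13 → 77). Not NE.
(Walk, Bluff): Side A can switch to Concede (75 → 80). Not NE.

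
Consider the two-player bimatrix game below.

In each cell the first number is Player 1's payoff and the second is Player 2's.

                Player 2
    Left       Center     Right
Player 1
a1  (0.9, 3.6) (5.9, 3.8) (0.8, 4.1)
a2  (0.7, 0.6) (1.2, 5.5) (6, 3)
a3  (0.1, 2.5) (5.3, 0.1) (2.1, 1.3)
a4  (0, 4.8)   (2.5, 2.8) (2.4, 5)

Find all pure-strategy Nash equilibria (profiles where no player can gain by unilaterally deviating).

This game has no pure Nash equilibrium.

Mark each player's best response to every combination of opponents' strategies; a profile where every player is best-responding is a pure Nash equilibrium.
Player 1 against Left: payoffs 0.9, 0.7, 0.1, 0 → best response a1.
Player 1 against Center: payoffs 5.9, 1.2, 5.3, 2.5 → best response a1.
Player 1 against Right: payoffs 0.8, 6, 2.1, 2.4 → best response a2.
Player 2 against a1: payoffs 3.6, 3.8, 4.1 → best response Right.
Player 2 against a2: payoffs 0.6, 5.5, 3 → best response Center.
Player 2 against a3: payoffs 2.5, 0.1, 1.3 → best response Left.
Player 2 against a4: payoffs 4.8, 2.8, 5 → best response Right.
No profile is a mutual best response for all players.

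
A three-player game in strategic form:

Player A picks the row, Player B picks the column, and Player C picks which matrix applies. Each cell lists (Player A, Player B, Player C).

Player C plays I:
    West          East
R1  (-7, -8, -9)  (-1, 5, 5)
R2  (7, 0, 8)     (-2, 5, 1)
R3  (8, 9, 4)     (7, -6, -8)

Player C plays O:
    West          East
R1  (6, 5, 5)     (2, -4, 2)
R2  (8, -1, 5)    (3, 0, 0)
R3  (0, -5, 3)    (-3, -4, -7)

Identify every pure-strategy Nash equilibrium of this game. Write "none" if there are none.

For each player, find the best response to each opponent profile; mutual best responses are the pure NE.
Player A against (West, I): payoffs -7, 7, 8 → best response R3.
Player A against (West, O): payoffs 6, 8, 0 → best response R2.
Player A against (East, I): payoffs -1, -2, 7 → best response R3.
Player A against (East, O): payoffs 2, 3, -3 → best response R2.
Player B against (R1, I): payoffs -8, 5 → best response East.
Player B against (R1, O): payoffs 5, -4 → best response West.
Player B against (R2, I): payoffs 0, 5 → best response East.
Player B against (R2, O): payoffs -1, 0 → best response East.
Player B against (R3, I): payoffs 9, -6 → best response West.
Player B against (R3, O): payoffs -5, -4 → best response East.
Player C against (R1, West): payoffs -9, 5 → best response O.
Player C against (R1, East): payoffs 5, 2 → best response I.
Player C against (R2, West): payoffs 8, 5 → best response I.
Player C against (R2, East): payoffs 1, 0 → best response I.
Player C against (R3, West): payoffs 4, 3 → best response I.
Player C against (R3, East): payoffs -8, -7 → best response O.
Mutual best responses: (R3, West, I).

The unique pure-strategy Nash equilibrium is (R3, West, I).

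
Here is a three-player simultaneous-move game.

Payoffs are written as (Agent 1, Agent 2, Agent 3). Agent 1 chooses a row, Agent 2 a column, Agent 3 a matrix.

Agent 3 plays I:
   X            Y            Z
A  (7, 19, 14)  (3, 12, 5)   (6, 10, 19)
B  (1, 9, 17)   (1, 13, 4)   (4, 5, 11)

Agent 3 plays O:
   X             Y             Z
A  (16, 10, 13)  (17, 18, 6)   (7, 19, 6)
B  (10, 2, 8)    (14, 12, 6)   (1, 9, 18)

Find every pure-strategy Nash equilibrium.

Pure NE: (A, X, I)

For each strategy profile, look for a profitable unilateral deviation.
(A, X, I): Agent 1 gets 7, best alternative 1; Agent 2 gets 19, best alternative 12; Agent 3 gets 14, best alternative 13. No profitable deviation — NE.
(A, X, O): Agent 2 can switch to Y (10 → 18). Not NE.
(A, Y, I): Agent 2 can switch to X (12 → 19). Not NE.
(A, Y, O): Agent 2 can switch to Z (18 → 19). Not NE.
(A, Z, I): Agent 2 can switch to X (10 → 19). Not NE.
(A, Z, O): Agent 3 can switch to I (6 → 19). Not NE.
(B, X, I): Agent 1 can switch to A (1 → 7). Not NE.
(B, X, O): Agent 1 can switch to A (10 → 16). Not NE.
(B, Y, I): Agent 1 can switch to A (1 → 3). Not NE.
(The remaining 3 profiles each have a profitable deviation by the same check.)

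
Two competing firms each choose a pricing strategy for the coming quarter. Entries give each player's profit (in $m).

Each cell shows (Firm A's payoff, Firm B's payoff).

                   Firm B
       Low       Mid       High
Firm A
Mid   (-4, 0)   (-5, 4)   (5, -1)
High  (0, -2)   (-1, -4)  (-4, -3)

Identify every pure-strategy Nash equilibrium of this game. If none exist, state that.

The unique pure-strategy Nash equilibrium is (High, Low).

(Mid, Low): Firm A can switch to High (-4 → 0). Not NE.
(Mid, Mid): Firm A can switch to High (-5 → -1). Not NE.
(Mid, High): Firm B can switch to Low (-1 → 0). Not NE.
(High, Low): Firm A gets 0, best alternative -4; Firm B gets -2, best alternative -3. No profitable deviation — NE.
(High, Mid): Firm B can switch to Low (-4 → -2). Not NE.
(High, High): Firm A can switch to Mid (-4 → 5). Not NE.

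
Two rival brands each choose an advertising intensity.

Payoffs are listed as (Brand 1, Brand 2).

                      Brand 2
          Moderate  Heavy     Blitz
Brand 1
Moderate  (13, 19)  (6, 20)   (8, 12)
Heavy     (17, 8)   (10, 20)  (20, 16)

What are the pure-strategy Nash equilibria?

For each strategy profile, look for a profitable unilateral deviation.
(Moderate, Moderate): Brand 1 can switch to Heavy (13 → 17). Not NE.
(Moderate, Heavy): Brand 1 can switch to Heavy (6 → 10). Not NE.
(Moderate, Blitz): Brand 1 can switch to Heavy (8 → 20). Not NE.
(Heavy, Moderate): Brand 2 can switch to Heavy (8 → 20). Not NE.
(Heavy, Heavy): Brand 1 gets 10, best alternative 6; Brand 2 gets 20, best alternative 16. No profitable deviation — NE.
(Heavy, Blitz): Brand 2 can switch to Heavy (16 → 20). Not NE.

(Heavy, Heavy)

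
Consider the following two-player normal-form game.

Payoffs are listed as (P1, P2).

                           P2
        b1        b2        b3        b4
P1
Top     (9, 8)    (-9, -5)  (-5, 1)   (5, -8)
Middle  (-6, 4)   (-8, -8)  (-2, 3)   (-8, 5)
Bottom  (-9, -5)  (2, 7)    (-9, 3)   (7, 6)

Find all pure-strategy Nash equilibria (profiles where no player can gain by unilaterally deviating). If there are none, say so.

Pure-strategy Nash equilibria: (Top, b1) and (Bottom, b2)

Mark each player's best response to every combination of opponents' strategies; a profile where every player is best-responding is a pure Nash equilibrium.
P1 against b1: payoffs 9, -6, -9 → best response Top.
P1 against b2: payoffs -9, -8, 2 → best response Bottom.
P1 against b3: payoffs -5, -2, -9 → best response Middle.
P1 against b4: payoffs 5, -8, 7 → best response Bottom.
P2 against Top: payoffs 8, -5, 1, -8 → best response b1.
P2 against Middle: payoffs 4, -8, 3, 5 → best response b4.
P2 against Bottom: payoffs -5, 7, 3, 6 → best response b2.
Mutual best responses: (Top, b1); (Bottom, b2).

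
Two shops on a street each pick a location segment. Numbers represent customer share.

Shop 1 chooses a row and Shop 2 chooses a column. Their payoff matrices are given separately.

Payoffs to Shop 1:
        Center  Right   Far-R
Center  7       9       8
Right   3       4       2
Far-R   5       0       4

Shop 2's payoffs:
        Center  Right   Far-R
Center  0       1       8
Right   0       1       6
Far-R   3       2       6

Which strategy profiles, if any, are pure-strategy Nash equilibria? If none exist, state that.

Shop 1 against Center: payoffs 7, 3, 5 → best response Center.
Shop 1 against Right: payoffs 9, 4, 0 → best response Center.
Shop 1 against Far-R: payoffs 8, 2, 4 → best response Center.
Shop 2 against Center: payoffs 0, 1, 8 → best response Far-R.
Shop 2 against Right: payoffs 0, 1, 6 → best response Far-R.
Shop 2 against Far-R: payoffs 3, 2, 6 → best response Far-R.
Mutual best responses: (Center, Far-R).

(Center, Far-R)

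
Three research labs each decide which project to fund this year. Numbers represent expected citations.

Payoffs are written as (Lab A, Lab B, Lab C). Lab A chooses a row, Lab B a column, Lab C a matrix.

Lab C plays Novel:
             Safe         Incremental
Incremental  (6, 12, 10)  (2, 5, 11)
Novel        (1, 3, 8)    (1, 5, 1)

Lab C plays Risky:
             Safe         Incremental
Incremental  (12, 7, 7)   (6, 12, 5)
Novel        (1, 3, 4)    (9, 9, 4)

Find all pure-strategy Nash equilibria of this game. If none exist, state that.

Lab A against (Safe, Novel): payoffs 6, 1 → best response Incremental.
Lab A against (Safe, Risky): payoffs 12, 1 → best response Incremental.
Lab A against (Incremental, Novel): payoffs 2, 1 → best response Incremental.
Lab A against (Incremental, Risky): payoffs 6, 9 → best response Novel.
Lab B against (Incremental, Novel): payoffs 12, 5 → best response Safe.
Lab B against (Incremental, Risky): payoffs 7, 12 → best response Incremental.
Lab B against (Novel, Novel): payoffs 3, 5 → best response Incremental.
Lab B against (Novel, Risky): payoffs 3, 9 → best response Incremental.
Lab C against (Incremental, Safe): payoffs 10, 7 → best response Novel.
Lab C against (Incremental, Incremental): payoffs 11, 5 → best response Novel.
Lab C against (Novel, Safe): payoffs 8, 4 → best response Novel.
Lab C against (Novel, Incremental): payoffs 1, 4 → best response Risky.
Mutual best responses: (Incremental, Safe, Novel); (Novel, Incremental, Risky).

Pure-strategy Nash equilibria: (Incremental, Safe, Novel) and (Novel, Incremental, Risky)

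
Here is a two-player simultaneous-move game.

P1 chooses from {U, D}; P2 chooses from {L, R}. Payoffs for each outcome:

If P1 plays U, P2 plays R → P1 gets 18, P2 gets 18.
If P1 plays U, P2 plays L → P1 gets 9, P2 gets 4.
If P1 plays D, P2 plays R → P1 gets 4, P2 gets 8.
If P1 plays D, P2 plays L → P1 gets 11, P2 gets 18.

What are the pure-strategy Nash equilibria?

(U, R); (D, L)

(U, L): P1 can switch to D (9 → 11). Not NE.
(U, R): P1 gets 18, best alternative 4; P2 gets 18, best alternative 4. No profitable deviation — NE.
(D, L): P1 gets 11, best alternative 9; P2 gets 18, best alternative 8. No profitable deviation — NE.
(D, R): P1 can switch to U (4 → 18). Not NE.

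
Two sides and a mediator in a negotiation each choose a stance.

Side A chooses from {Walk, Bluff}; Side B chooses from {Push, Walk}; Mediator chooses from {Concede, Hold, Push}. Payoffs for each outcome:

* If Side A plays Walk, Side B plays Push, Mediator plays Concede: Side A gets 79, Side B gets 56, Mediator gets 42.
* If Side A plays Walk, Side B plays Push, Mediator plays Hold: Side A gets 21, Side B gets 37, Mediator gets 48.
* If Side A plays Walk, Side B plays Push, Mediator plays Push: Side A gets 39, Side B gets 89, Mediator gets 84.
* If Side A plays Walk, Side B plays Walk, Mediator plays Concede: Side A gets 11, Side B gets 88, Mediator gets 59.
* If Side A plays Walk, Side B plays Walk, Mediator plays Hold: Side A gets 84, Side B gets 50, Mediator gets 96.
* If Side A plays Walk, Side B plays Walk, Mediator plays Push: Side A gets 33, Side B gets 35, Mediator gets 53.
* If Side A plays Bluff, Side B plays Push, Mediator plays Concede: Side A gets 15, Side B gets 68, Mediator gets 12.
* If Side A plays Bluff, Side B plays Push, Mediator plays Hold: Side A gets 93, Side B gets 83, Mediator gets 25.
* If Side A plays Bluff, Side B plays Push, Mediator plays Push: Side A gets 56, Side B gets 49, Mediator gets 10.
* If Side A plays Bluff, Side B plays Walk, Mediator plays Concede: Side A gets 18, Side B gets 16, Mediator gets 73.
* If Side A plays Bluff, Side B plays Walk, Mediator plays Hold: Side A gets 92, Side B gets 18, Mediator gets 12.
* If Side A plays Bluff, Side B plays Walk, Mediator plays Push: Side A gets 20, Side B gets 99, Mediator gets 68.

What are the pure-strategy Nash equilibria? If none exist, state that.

(Bluff, Push, Hold)

Check each profile: it is a Nash equilibrium iff no player can strictly gain by switching unilaterally.
(Walk, Push, Concede): Side B can switch to Walk (56 → 88). Not NE.
(Walk, Push, Hold): Side A can switch to Bluff (21 → 93). Not NE.
(Walk, Push, Push): Side A can switch to Bluff (39 → 56). Not NE.
(Walk, Walk, Concede): Side A can switch to Bluff (11 → 18). Not NE.
(Walk, Walk, Hold): Side A can switch to Bluff (84 → 92). Not NE.
(Walk, Walk, Push): Side B can switch to Push (35 → 89). Not NE.
(Bluff, Push, Hold): Side A gets 93, best alternative 21; Side B gets 83, best alternative 18; Mediator gets 25, best alternative 12. No profitable deviation — NE.
(The remaining 5 profiles each have a profitable deviation by the same check.)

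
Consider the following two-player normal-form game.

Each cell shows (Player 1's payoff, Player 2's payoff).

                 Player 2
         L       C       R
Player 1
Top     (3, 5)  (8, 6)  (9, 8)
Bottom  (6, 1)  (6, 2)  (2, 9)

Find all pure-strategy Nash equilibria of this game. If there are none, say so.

Player 1 against L: payoffs 3, 6 → best response Bottom.
Player 1 against C: payoffs 8, 6 → best response Top.
Player 1 against R: payoffs 9, 2 → best response Top.
Player 2 against Top: payoffs 5, 6, 8 → best response R.
Player 2 against Bottom: payoffs 1, 2, 9 → best response R.
Mutual best responses: (Top, R).

The unique pure-strategy Nash equilibrium is (Top, R).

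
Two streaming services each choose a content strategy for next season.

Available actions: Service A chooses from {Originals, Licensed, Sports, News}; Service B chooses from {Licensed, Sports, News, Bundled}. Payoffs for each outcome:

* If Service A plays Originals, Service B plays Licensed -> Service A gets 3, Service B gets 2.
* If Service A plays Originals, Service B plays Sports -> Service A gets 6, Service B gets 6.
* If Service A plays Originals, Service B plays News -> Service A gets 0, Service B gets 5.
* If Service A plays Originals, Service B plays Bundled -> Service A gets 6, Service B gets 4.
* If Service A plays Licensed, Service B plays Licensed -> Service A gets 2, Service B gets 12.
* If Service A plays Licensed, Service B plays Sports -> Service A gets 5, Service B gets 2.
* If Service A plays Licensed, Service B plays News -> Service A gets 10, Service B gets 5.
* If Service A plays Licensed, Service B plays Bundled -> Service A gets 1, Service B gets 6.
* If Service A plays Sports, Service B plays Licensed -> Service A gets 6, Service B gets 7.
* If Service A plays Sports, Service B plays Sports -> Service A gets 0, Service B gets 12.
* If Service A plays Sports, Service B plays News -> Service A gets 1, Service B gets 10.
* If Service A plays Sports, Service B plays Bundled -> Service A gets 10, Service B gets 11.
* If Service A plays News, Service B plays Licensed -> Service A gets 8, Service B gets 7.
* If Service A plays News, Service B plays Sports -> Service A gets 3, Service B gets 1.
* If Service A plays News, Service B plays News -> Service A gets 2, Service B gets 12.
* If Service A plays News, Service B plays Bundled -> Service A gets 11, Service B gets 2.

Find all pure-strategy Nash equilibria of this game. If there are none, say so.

For each player, find the best response to each opponent profile; mutual best responses are the pure NE.
Service A against Licensed: payoffs 3, 2, 6, 8 → best response News.
Service A against Sports: payoffs 6, 5, 0, 3 → best response Originals.
Service A against News: payoffs 0, 10, 1, 2 → best response Licensed.
Service A against Bundled: payoffs 6, 1, 10, 11 → best response News.
Service B against Originals: payoffs 2, 6, 5, 4 → best response Sports.
Service B against Licensed: payoffs 12, 2, 5, 6 → best response Licensed.
Service B against Sports: payoffs 7, 12, 10, 11 → best response Sports.
Service B against News: payoffs 7, 1, 12, 2 → best response News.
Mutual best responses: (Originals, Sports).

(Originals, Sports)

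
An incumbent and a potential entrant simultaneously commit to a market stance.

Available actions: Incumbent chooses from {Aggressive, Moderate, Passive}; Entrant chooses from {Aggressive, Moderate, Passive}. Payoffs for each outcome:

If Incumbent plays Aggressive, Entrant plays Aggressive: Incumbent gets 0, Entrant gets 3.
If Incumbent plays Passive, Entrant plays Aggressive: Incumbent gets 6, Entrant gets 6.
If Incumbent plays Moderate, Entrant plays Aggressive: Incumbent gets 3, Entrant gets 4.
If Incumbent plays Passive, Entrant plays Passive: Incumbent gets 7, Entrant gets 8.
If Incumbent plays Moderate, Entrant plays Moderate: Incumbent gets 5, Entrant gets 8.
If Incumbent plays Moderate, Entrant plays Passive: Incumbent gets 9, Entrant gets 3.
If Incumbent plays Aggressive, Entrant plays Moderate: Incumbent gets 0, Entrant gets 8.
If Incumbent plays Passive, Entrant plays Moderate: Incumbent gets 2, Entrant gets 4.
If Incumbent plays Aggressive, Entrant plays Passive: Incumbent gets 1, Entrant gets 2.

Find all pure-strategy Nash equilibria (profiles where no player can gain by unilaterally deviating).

(Aggressive, Aggressive): Incumbent can switch to Moderate (0 → 3). Not NE.
(Aggressive, Moderate): Incumbent can switch to Moderate (0 → 5). Not NE.
(Aggressive, Passive): Incumbent can switch to Moderate (1 → 9). Not NE.
(Moderate, Aggressive): Incumbent can switch to Passive (3 → 6). Not NE.
(Moderate, Moderate): Incumbent gets 5, best alternative 2; Entrant gets 8, best alternative 4. No profitable deviation — NE.
(Moderate, Passive): Entrant can switch to Aggressive (3 → 4). Not NE.
(Passive, Aggressive): Entrant can switch to Passive (6 → 8). Not NE.
(Passive, Moderate): Incumbent can switch to Moderate (2 → 5). Not NE.
(Passive, Passive): Incumbent can switch to Moderate (7 → 9). Not NE.

The unique pure-strategy Nash equilibrium is (Moderate, Moderate).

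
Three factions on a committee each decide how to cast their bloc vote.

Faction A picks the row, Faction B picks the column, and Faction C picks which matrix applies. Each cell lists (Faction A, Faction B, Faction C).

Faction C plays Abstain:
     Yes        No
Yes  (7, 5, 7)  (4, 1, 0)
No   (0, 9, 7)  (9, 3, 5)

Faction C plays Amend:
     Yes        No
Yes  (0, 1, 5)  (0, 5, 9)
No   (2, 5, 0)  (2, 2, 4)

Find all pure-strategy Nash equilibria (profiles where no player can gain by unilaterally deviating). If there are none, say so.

Faction A against (Yes, Abstain): payoffs 7, 0 → best response Yes.
Faction A against (Yes, Amend): payoffs 0, 2 → best response No.
Faction A against (No, Abstain): payoffs 4, 9 → best response No.
Faction A against (No, Amend): payoffs 0, 2 → best response No.
Faction B against (Yes, Abstain): payoffs 5, 1 → best response Yes.
Faction B against (Yes, Amend): payoffs 1, 5 → best response No.
Faction B against (No, Abstain): payoffs 9, 3 → best response Yes.
Faction B against (No, Amend): payoffs 5, 2 → best response Yes.
Faction C against (Yes, Yes): payoffs 7, 5 → best response Abstain.
Faction C against (Yes, No): payoffs 0, 9 → best response Amend.
Faction C against (No, Yes): payoffs 7, 0 → best response Abstain.
Faction C against (No, No): payoffs 5, 4 → best response Abstain.
Mutual best responses: (Yes, Yes, Abstain).

The unique pure-strategy Nash equilibrium is (Yes, Yes, Abstain).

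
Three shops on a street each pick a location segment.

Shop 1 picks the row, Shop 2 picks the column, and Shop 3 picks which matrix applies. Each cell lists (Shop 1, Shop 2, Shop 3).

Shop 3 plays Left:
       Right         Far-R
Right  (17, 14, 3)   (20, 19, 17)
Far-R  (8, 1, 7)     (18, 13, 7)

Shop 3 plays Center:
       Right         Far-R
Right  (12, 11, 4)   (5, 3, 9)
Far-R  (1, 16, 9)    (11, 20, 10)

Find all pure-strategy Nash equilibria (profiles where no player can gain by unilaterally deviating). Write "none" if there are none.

Check each profile: it is a Nash equilibrium iff no player can strictly gain by switching unilaterally.
(Right, Right, Left): Shop 2 can switch to Far-R (14 → 19). Not NE.
(Right, Right, Center): Shop 1 gets 12, best alternative 1; Shop 2 gets 11, best alternative 3; Shop 3 gets 4, best alternative 3. No profitable deviation — NE.
(Right, Far-R, Left): Shop 1 gets 20, best alternative 18; Shop 2 gets 19, best alternative 14; Shop 3 gets 17, best alternative 9. No profitable deviation — NE.
(Right, Far-R, Center): Shop 1 can switch to Far-R (5 → 11). Not NE.
(Far-R, Right, Left): Shop 1 can switch to Right (8 → 17). Not NE.
(Far-R, Right, Center): Shop 1 can switch to Right (1 → 12). Not NE.
(Far-R, Far-R, Left): Shop 1 can switch to Right (18 → 20). Not NE.
(Far-R, Far-R, Center): Shop 1 gets 11, best alternative 5; Shop 2 gets 20, best alternative 16; Shop 3 gets 10, best alternative 7. No profitable deviation — NE.

The pure Nash equilibria are (Right, Right, Center); (Right, Far-R, Left); (Far-R, Far-R, Center).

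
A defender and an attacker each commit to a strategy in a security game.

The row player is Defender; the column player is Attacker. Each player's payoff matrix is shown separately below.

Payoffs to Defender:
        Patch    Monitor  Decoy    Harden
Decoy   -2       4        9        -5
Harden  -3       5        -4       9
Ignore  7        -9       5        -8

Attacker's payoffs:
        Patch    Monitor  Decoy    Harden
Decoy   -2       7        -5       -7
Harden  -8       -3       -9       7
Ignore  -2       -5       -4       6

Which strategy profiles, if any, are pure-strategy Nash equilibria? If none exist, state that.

Defender against Patch: payoffs -2, -3, 7 → best response Ignore.
Defender against Monitor: payoffs 4, 5, -9 → best response Harden.
Defender against Decoy: payoffs 9, -4, 5 → best response Decoy.
Defender against Harden: payoffs -5, 9, -8 → best response Harden.
Attacker against Decoy: payoffs -2, 7, -5, -7 → best response Monitor.
Attacker against Harden: payoffs -8, -3, -9, 7 → best response Harden.
Attacker against Ignore: payoffs -2, -5, -4, 6 → best response Harden.
Mutual best responses: (Harden, Harden).

(Harden, Harden)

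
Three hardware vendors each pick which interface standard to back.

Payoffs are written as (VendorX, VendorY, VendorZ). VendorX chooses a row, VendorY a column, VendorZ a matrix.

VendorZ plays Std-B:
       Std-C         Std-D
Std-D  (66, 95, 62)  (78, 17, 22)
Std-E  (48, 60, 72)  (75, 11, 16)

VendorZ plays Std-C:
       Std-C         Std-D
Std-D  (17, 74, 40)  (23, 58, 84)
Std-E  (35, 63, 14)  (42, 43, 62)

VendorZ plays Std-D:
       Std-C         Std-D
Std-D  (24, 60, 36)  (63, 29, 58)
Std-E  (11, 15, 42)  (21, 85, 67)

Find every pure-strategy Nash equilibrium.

VendorX against (Std-C, Std-B): payoffs 66, 48 → best response Std-D.
VendorX against (Std-C, Std-C): payoffs 17, 35 → best response Std-E.
VendorX against (Std-C, Std-D): payoffs 24, 11 → best response Std-D.
VendorX against (Std-D, Std-B): payoffs 78, 75 → best response Std-D.
VendorX against (Std-D, Std-C): payoffs 23, 42 → best response Std-E.
VendorX against (Std-D, Std-D): payoffs 63, 21 → best response Std-D.
VendorY against (Std-D, Std-B): payoffs 95, 17 → best response Std-C.
VendorY against (Std-D, Std-C): payoffs 74, 58 → best response Std-C.
VendorY against (Std-D, Std-D): payoffs 60, 29 → best response Std-C.
VendorY against (Std-E, Std-B): payoffs 60, 11 → best response Std-C.
VendorY against (Std-E, Std-C): payoffs 63, 43 → best response Std-C.
VendorY against (Std-E, Std-D): payoffs 15, 85 → best response Std-D.
VendorZ against (Std-D, Std-C): payoffs 62, 40, 36 → best response Std-B.
VendorZ against (Std-D, Std-D): payoffs 22, 84, 58 → best response Std-C.
VendorZ against (Std-E, Std-C): payoffs 72, 14, 42 → best response Std-B.
VendorZ against (Std-E, Std-D): payoffs 16, 62, 67 → best response Std-D.
Mutual best responses: (Std-D, Std-C, Std-B).

Pure NE: (Std-D, Std-C, Std-B)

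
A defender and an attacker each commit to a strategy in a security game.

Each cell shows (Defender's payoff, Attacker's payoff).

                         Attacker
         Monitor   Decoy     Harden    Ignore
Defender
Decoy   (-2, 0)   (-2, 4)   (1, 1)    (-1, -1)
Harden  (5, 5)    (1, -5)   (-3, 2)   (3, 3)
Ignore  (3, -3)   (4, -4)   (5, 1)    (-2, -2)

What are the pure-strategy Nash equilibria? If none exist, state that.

Check each profile: it is a Nash equilibrium iff no player can strictly gain by switching unilaterally.
(Decoy, Monitor): Defender can switch to Harden (-2 → 5). Not NE.
(Decoy, Decoy): Defender can switch to Harden (-2 → 1). Not NE.
(Decoy, Harden): Defender can switch to Ignore (1 → 5). Not NE.
(Decoy, Ignore): Defender can switch to Harden (-1 → 3). Not NE.
(Harden, Monitor): Defender gets 5, best alternative 3; Attacker gets 5, best alternative 3. No profitable deviation — NE.
(Harden, Decoy): Defender can switch to Ignore (1 → 4). Not NE.
(Harden, Harden): Defender can switch to Decoy (-3 → 1). Not NE.
(Harden, Ignore): Attacker can switch to Monitor (3 → 5). Not NE.
(Ignore, Monitor): Defender can switch to Harden (3 → 5). Not NE.
(Ignore, Decoy): Attacker can switch to Monitor (-4 → -3). Not NE.
(Ignore, Harden): Defender gets 5, best alternative 1; Attacker gets 1, best alternative -2. No profitable deviation — NE.
(Ignore, Ignore): Defender can switch to Decoy (-2 → -1). Not NE.

(Harden, Monitor); (Ignore, Harden)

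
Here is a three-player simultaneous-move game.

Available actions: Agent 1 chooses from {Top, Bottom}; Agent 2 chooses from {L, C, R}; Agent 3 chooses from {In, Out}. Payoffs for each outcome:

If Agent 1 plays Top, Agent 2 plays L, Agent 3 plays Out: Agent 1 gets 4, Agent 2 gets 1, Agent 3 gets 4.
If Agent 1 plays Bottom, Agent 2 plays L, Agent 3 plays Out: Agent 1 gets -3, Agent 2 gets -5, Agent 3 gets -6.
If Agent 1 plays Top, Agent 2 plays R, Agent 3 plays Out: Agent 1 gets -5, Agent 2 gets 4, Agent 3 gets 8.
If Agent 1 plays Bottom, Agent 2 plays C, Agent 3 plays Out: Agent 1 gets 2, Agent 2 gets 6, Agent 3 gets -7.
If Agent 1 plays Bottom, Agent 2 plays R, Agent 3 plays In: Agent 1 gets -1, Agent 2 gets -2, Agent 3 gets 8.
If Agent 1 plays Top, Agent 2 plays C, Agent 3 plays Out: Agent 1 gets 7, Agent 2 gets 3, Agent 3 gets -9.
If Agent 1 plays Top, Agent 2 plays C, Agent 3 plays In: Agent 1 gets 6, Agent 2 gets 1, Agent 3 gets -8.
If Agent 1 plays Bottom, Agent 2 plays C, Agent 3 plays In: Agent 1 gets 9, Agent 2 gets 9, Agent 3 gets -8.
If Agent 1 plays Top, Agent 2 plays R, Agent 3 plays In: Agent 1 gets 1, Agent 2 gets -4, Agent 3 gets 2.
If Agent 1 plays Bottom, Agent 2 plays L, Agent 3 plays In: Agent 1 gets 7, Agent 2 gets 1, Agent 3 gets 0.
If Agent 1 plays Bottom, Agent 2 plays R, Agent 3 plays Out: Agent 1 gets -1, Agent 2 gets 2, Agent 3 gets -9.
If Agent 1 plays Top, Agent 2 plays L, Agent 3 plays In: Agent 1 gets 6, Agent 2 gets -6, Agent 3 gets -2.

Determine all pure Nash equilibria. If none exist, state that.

Check each profile: it is a Nash equilibrium iff no player can strictly gain by switching unilaterally.
(Top, L, In): Agent 1 can switch to Bottom (6 → 7). Not NE.
(Top, L, Out): Agent 2 can switch to C (1 → 3). Not NE.
(Top, C, In): Agent 1 can switch to Bottom (6 → 9). Not NE.
(Top, C, Out): Agent 2 can switch to R (3 → 4). Not NE.
(Top, R, In): Agent 2 can switch to C (-4 → 1). Not NE.
(Top, R, Out): Agent 1 can switch to Bottom (-5 → -1). Not NE.
(Bottom, L, In): Agent 2 can switch to C (1 → 9). Not NE.
(Bottom, L, Out): Agent 1 can switch to Top (-3 → 4). Not NE.
(Bottom, C, In): Agent 3 can switch to Out (-8 → -7). Not NE.
(Bottom, C, Out): Agent 1 can switch to Top (2 → 7). Not NE.
(Bottom, R, In): Agent 1 can switch to Top (-1 → 1). Not NE.
(Bottom, R, Out): Agent 2 can switch to C (2 → 6). Not NE.

This game has no pure Nash equilibrium.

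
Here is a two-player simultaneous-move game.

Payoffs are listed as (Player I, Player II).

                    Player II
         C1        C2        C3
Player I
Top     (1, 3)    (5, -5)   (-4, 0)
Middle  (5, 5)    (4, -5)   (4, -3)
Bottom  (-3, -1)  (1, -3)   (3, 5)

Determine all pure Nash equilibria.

Mark each player's best response to every combination of opponents' strategies; a profile where every player is best-responding is a pure Nash equilibrium.
Player I against C1: payoffs 1, 5, -3 → best response Middle.
Player I against C2: payoffs 5, 4, 1 → best response Top.
Player I against C3: payoffs -4, 4, 3 → best response Middle.
Player II against Top: payoffs 3, -5, 0 → best response C1.
Player II against Middle: payoffs 5, -5, -3 → best response C1.
Player II against Bottom: payoffs -1, -3, 5 → best response C3.
Mutual best responses: (Middle, C1).

The unique pure-strategy Nash equilibrium is (Middle, C1).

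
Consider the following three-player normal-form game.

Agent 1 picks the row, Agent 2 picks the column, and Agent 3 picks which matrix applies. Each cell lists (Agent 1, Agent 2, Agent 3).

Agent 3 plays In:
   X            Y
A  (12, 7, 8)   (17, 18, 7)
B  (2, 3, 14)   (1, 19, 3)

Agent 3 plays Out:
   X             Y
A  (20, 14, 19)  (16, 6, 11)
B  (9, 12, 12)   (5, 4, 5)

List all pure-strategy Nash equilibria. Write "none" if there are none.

The unique pure-strategy Nash equilibrium is (A, X, Out).

(A, X, In): Agent 2 can switch to Y (7 → 18). Not NE.
(A, X, Out): Agent 1 gets 20, best alternative 9; Agent 2 gets 14, best alternative 6; Agent 3 gets 19, best alternative 8. No profitable deviation — NE.
(A, Y, In): Agent 3 can switch to Out (7 → 11). Not NE.
(A, Y, Out): Agent 2 can switch to X (6 → 14). Not NE.
(B, X, In): Agent 1 can switch to A (2 → 12). Not NE.
(B, X, Out): Agent 1 can switch to A (9 → 20). Not NE.
(B, Y, In): Agent 1 can switch to A (1 → 17). Not NE.
(B, Y, Out): Agent 1 can switch to A (5 → 16). Not NE.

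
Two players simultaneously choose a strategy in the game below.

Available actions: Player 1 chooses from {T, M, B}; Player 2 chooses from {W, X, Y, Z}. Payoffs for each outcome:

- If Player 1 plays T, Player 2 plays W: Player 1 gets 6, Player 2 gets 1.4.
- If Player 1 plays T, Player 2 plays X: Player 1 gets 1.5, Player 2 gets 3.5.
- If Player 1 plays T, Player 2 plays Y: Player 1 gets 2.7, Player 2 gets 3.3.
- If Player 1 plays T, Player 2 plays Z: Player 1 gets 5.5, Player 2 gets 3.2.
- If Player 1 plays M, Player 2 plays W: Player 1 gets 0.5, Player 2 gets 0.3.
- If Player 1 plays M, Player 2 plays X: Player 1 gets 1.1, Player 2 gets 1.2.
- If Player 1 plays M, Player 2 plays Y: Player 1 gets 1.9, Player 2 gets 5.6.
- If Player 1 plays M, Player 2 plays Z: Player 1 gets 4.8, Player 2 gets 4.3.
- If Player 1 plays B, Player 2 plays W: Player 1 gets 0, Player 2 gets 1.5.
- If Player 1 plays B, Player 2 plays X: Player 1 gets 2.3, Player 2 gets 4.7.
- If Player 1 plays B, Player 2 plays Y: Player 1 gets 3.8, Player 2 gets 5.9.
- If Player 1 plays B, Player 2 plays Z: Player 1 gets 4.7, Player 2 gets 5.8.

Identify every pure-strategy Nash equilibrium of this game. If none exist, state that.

Player 1 against W: payoffs 6, 0.5, 0 → best response T.
Player 1 against X: payoffs 1.5, 1.1, 2.3 → best response B.
Player 1 against Y: payoffs 2.7, 1.9, 3.8 → best response B.
Player 1 against Z: payoffs 5.5, 4.8, 4.7 → best response T.
Player 2 against T: payoffs 1.4, 3.5, 3.3, 3.2 → best response X.
Player 2 against M: payoffs 0.3, 1.2, 5.6, 4.3 → best response Y.
Player 2 against B: payoffs 1.5, 4.7, 5.9, 5.8 → best response Y.
Mutual best responses: (B, Y).

(B, Y)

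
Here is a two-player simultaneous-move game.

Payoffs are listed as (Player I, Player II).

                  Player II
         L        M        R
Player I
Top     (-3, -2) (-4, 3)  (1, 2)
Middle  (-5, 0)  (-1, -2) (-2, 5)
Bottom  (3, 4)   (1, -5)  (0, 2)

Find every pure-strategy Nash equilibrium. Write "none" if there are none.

The unique pure-strategy Nash equilibrium is (Bottom, L).

(Top, L): Player I can switch to Bottom (-3 → 3). Not NE.
(Top, M): Player I can switch to Middle (-4 → -1). Not NE.
(Top, R): Player II can switch to M (2 → 3). Not NE.
(Middle, L): Player I can switch to Top (-5 → -3). Not NE.
(Middle, M): Player I can switch to Bottom (-1 → 1). Not NE.
(Middle, R): Player I can switch to Top (-2 → 1). Not NE.
(Bottom, L): Player I gets 3, best alternative -3; Player II gets 4, best alternative 2. No profitable deviation — NE.
(The remaining 2 profiles each have a profitable deviation by the same check.)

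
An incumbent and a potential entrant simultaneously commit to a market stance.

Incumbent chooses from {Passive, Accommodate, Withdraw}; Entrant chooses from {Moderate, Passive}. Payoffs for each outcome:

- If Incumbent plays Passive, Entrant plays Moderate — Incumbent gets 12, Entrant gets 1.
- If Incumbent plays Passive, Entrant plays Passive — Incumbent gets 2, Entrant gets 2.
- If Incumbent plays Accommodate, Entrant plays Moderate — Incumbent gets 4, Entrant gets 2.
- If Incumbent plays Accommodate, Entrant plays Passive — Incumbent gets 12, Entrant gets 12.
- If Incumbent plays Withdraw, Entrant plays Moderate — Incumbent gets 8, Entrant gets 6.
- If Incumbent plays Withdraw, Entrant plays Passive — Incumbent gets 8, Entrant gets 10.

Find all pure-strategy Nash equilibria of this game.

Incumbent against Moderate: payoffs 12, 4, 8 → best response Passive.
Incumbent against Passive: payoffs 2, 12, 8 → best response Accommodate.
Entrant against Passive: payoffs 1, 2 → best response Passive.
Entrant against Accommodate: payoffs 2, 12 → best response Passive.
Entrant against Withdraw: payoffs 6, 10 → best response Passive.
Mutual best responses: (Accommodate, Passive).

The unique pure-strategy Nash equilibrium is (Accommodate, Passive).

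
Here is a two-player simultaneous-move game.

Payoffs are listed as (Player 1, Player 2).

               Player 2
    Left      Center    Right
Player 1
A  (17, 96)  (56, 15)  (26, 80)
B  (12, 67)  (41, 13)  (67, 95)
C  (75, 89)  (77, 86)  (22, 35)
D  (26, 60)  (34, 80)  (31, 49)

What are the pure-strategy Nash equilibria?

The pure Nash equilibria are (B, Right), (C, Left).

(A, Left): Player 1 can switch to C (17 → 75). Not NE.
(A, Center): Player 1 can switch to C (56 → 77). Not NE.
(A, Right): Player 1 can switch to B (26 → 67). Not NE.
(B, Left): Player 1 can switch to A (12 → 17). Not NE.
(B, Center): Player 1 can switch to A (41 → 56). Not NE.
(B, Right): Player 1 gets 67, best alternative 31; Player 2 gets 95, best alternative 67. No profitable deviation — NE.
(C, Left): Player 1 gets 75, best alternative 26; Player 2 gets 89, best alternative 86. No profitable deviation — NE.
(C, Center): Player 2 can switch to Left (86 → 89). Not NE.
(C, Right): Player 1 can switch to A (22 → 26). Not NE.
(D, Left): Player 1 can switch to C (26 → 75). Not NE.
(The remaining 2 profiles each have a profitable deviation by the same check.)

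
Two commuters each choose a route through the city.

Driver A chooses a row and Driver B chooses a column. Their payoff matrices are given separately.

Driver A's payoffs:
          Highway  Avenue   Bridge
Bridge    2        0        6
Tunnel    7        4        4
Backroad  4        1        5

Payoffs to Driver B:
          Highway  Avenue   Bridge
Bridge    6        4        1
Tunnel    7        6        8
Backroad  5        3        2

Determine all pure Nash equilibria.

No pure-strategy Nash equilibrium.

For each player, find the best response to each opponent profile; mutual best responses are the pure NE.
Driver A against Highway: payoffs 2, 7, 4 → best response Tunnel.
Driver A against Avenue: payoffs 0, 4, 1 → best response Tunnel.
Driver A against Bridge: payoffs 6, 4, 5 → best response Bridge.
Driver B against Bridge: payoffs 6, 4, 1 → best response Highway.
Driver B against Tunnel: payoffs 7, 6, 8 → best response Bridge.
Driver B against Backroad: payoffs 5, 3, 2 → best response Highway.
No profile is a mutual best response for all players.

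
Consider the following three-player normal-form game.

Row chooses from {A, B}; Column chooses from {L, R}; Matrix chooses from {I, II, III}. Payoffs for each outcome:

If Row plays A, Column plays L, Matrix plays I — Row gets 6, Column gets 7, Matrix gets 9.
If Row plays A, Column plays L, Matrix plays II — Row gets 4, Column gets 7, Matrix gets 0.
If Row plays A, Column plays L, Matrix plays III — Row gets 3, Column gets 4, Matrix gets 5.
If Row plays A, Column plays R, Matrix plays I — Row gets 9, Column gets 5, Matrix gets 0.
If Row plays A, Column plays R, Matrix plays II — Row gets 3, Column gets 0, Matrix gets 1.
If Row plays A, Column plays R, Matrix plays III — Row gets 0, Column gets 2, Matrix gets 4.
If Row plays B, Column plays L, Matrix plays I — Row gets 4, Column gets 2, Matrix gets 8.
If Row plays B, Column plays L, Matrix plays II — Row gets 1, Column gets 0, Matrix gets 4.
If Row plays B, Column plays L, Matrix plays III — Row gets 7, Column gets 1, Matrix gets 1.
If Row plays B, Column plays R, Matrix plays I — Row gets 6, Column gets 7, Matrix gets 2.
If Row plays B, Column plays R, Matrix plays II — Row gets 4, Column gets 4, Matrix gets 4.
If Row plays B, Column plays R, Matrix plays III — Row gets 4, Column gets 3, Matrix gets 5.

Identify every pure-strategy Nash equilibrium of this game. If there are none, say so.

Row against (L, I): payoffs 6, 4 → best response A.
Row against (L, II): payoffs 4, 1 → best response A.
Row against (L, III): payoffs 3, 7 → best response B.
Row against (R, I): payoffs 9, 6 → best response A.
Row against (R, II): payoffs 3, 4 → best response B.
Row against (R, III): payoffs 0, 4 → best response B.
Column against (A, I): payoffs 7, 5 → best response L.
Column against (A, II): payoffs 7, 0 → best response L.
Column against (A, III): payoffs 4, 2 → best response L.
Column against (B, I): payoffs 2, 7 → best response R.
Column against (B, II): payoffs 0, 4 → best response R.
Column against (B, III): payoffs 1, 3 → best response R.
Matrix against (A, L): payoffs 9, 0, 5 → best response I.
Matrix against (A, R): payoffs 0, 1, 4 → best response III.
Matrix against (B, L): payoffs 8, 4, 1 → best response I.
Matrix against (B, R): payoffs 2, 4, 5 → best response III.
Mutual best responses: (A, L, I); (B, R, III).

The pure Nash equilibria are (A, L, I) and (B, R, III).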